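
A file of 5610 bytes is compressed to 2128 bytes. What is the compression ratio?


Ratio = original / compressed = 5610 / 2128 = 2.6363

2.6363


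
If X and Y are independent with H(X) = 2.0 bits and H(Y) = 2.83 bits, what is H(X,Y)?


For independent variables, H(X,Y) = H(X) + H(Y) = 2.0 + 2.83 = 4.83

4.83 bits


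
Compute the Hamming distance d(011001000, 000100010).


Count differing positions: . ^ ^ ^ . ^ . ^ . = 5 differences

5


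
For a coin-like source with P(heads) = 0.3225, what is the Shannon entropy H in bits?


H = -p*log2(p) - (1-p)*log2(1-p). -0.3225*log2(0.3225) = 0.526523; -0.6775*log2(0.6775) = 0.380557. H = 0.526523 + 0.380557 = 0.9071

0.9071 bits


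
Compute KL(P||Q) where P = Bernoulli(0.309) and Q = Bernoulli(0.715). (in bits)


KL = p*log2(p/q) + (1-p)*log2((1-p)/(1-q)) = 0.309*log2(0.309/0.715) + 0.691*log2(0.691/0.285) = 0.5089

0.5089 bits


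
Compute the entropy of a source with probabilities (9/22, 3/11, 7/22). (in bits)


H = -sum(p_i * log2(p_i)). Terms: -(9/22)*log2(9/22) = 0.527525; -(3/11)*log2(3/11) = 0.511219; -(7/22)*log2(7/22) = 0.525661. H = 0.527525 + 0.511219 + 0.525661 = 1.5644

1.5644 bits


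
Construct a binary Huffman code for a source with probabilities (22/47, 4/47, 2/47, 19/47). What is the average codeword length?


Huffman construction (repeatedly merge the two least-probable nodes; each merge adds 1 bit to every symbol beneath it): 2/47 + 4/47 = 6/47; 6/47 + 19/47 = 25/47; 22/47 + 25/47 = 1. Resulting codeword lengths (in the order the probabilities were given): (1, 3, 3, 2). L_avg = sum(p_i * l_i) = 22/47*1 + 4/47*3 + 2/47*3 + 19/47*2 = 78/47 = 1.6596

1.6596 bits


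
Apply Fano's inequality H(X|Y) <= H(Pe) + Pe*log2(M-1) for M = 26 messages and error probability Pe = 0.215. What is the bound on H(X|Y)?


H(Pe) = -Pe*log2(Pe) - (1-Pe)*log2(1-Pe) = -0.215*log2(0.215) - 0.785*log2(0.785) = 0.476782 + 0.274150 = 0.7509. Pe*log2(M-1) = 0.215*log2(25) = 0.998429. Bound = H(Pe) + Pe*log2(M-1) = 0.476782 + 0.274150 + 0.998429 = 1.7494

1.7494 bits


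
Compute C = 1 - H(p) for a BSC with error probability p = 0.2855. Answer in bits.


H(p) = -p*log2(p) - (1-p)*log2(1-p) = -0.2855*log2(0.2855) - 0.7145*log2(0.7145) = 0.516309 + 0.346528 = 0.8628. C = 1 - H(p) = 1 - 0.8628 = 0.1372

0.1372 bits


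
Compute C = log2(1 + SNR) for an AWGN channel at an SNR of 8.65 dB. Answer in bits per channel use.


SNR_linear = 10^(8.65/10) = 7.3282; C = log2(1 + SNR_linear) = log2(1 + 7.3282) = 3.058

3.058 bits/channel use


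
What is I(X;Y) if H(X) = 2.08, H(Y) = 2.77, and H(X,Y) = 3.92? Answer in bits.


I(X;Y) = H(X) + H(Y) - H(X,Y) = 2.08 + 2.77 - 3.92 = 0.93

0.93 bits


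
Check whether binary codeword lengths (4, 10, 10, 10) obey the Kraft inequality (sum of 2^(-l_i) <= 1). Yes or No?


Kraft sum = sum(2^(-l_i)) = 0.0654, need <= 1. Result: satisfied (a binary prefix-free code with these lengths exists)

Yes


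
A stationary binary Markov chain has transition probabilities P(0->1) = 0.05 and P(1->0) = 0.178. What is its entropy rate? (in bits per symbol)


Stationary distribution: pi_0 = p10/(p01+p10) = 0.7807, pi_1 = 0.2193. Entropy rate H' = pi_0*H(p01) + pi_1*H(p10) = 0.7807*0.2864 + 0.2193*0.6757 = 0.3718

0.3718 bits/symbol


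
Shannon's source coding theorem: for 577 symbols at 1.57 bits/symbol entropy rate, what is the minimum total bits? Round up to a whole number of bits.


Minimum bits >= n * H = 577 * 1.57 = 905.89, rounded up to a whole number of bits = 906

906 bits


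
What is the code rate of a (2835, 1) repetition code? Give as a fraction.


Rate = k/n = 1/2835

1/2835


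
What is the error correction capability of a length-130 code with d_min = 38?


Correction capability = floor((d-1)/2) = floor((38-1)/2) = 18

18 errors


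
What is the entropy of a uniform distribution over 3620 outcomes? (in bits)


H = log2(n) = log2(3620) = 11.8218

11.8218 bits


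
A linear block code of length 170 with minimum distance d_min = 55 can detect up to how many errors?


Detection capability = d_min - 1 = 55 - 1 = 54

54 errors


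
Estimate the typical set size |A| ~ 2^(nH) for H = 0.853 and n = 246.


log2|A_typical| = nH = 246 * 0.853 = 209.838, so |A_typical| ~ 2^209.838 = 1.471e+63

1.471e+63


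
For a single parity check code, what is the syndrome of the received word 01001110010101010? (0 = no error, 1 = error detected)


Syndrome = XOR of all bits = 0 XOR 1 XOR 0 XOR 0 XOR 1 XOR 1 XOR 1 XOR 0 XOR 0 XOR 1 XOR 0 XOR 1 XOR 0 XOR 1 XOR 0 XOR 1 XOR 0 = 0

0


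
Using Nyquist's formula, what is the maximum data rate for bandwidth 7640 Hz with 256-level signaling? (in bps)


Rate = 2 * B * log2(M) = 2 * 7640 * 8.0 = 122240.0

122240.0 bps


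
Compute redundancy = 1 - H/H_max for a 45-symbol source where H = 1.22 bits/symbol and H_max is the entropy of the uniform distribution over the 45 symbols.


H_max = log2(K) = log2(45) = 5.4919 bits/symbol. Redundancy = 1 - H/H_max = 1 - 1.22/5.4919 = 1 - 0.2221 = 0.7779

0.7779


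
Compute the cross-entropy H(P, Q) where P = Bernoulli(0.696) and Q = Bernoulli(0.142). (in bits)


H(P,Q) = -p*log2(q) - (1-p)*log2(1-q). -0.696*log2(0.142) = 1.959962; -0.304*log2(0.858) = 0.067169. H(P,Q) = 1.959962 + 0.067169 = 2.0271

2.0271 bits


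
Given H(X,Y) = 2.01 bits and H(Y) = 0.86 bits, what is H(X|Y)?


H(X|Y) = H(X,Y) - H(Y) = 2.01 - 0.86 = 1.15

1.15 bits


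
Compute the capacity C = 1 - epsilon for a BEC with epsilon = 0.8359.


C = 1 - epsilon = 1 - 0.8359 = 0.1641

0.1641 bits


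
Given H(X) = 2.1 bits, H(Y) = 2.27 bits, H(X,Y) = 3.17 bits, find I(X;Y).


I(X;Y) = H(X) + H(Y) - H(X,Y) = 2.1 + 2.27 - 3.17 = 1.2

1.2 bits


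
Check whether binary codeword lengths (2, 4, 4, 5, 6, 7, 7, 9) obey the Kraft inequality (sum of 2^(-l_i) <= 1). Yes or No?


Kraft sum = sum(2^(-l_i)) = 0.4395, need <= 1. Result: satisfied (a binary prefix-free code with these lengths exists)

Yes


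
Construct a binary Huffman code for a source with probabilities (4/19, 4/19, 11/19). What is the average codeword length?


Huffman construction (repeatedly merge the two least-probable nodes; each merge adds 1 bit to every symbol beneath it): 4/19 + 4/19 = 8/19; 8/19 + 11/19 = 1. Resulting codeword lengths (in the order the probabilities were given): (2, 2, 1). L_avg = sum(p_i * l_i) = 4/19*2 + 4/19*2 + 11/19*1 = 27/19 = 1.4211

1.4211 bits


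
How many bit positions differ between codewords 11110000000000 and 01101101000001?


Count differing positions: ^ . . ^ ^ ^ . ^ . . . . . ^ = 6 differences

6


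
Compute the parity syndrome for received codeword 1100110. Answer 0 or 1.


Syndrome = XOR of all bits = 1 XOR 1 XOR 0 XOR 0 XOR 1 XOR 1 XOR 0 = 0

0


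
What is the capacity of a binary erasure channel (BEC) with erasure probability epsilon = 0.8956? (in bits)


C = 1 - epsilon = 1 - 0.8956 = 0.1044

0.1044 bits


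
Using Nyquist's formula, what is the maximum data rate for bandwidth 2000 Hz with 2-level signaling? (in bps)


Rate = 2 * B * log2(M) = 2 * 2000 * 1.0 = 4000.0

4000.0 bps


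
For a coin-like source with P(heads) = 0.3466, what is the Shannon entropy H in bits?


H = -p*log2(p) - (1-p)*log2(1-p). -0.3466*log2(0.3466) = 0.529832; -0.6534*log2(0.6534) = 0.401163. H = 0.529832 + 0.401163 = 0.931

0.931 bits


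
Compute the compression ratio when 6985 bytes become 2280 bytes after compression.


Ratio = original / compressed = 6985 / 2280 = 3.0636

3.0636


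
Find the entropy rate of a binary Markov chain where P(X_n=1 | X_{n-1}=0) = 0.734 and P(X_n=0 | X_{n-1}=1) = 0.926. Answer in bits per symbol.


Stationary distribution: pi_0 = p10/(p01+p10) = 0.5578, pi_1 = 0.4422. Entropy rate H' = pi_0*H(p01) + pi_1*H(p10) = 0.5578*0.8357 + 0.4422*0.3807 = 0.6345

0.6345 bits/symbol


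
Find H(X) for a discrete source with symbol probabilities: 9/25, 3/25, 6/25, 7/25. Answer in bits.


H = -sum(p_i * log2(p_i)). Terms: -(9/25)*log2(9/25) = 0.530615; -(3/25)*log2(3/25) = 0.367067; -(6/25)*log2(6/25) = 0.494134; -(7/25)*log2(7/25) = 0.514220. H = 0.530615 + 0.367067 + 0.494134 + 0.514220 = 1.906

1.906 bits


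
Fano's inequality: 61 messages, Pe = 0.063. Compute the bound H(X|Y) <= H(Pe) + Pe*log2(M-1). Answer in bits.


H(Pe) = -Pe*log2(Pe) - (1-Pe)*log2(1-Pe) = -0.063*log2(0.063) - 0.937*log2(0.937) = 0.251276 + 0.087965 = 0.3392. Pe*log2(M-1) = 0.063*log2(60) = 0.372134. Bound = H(Pe) + Pe*log2(M-1) = 0.251276 + 0.087965 + 0.372134 = 0.7114

0.7114 bits


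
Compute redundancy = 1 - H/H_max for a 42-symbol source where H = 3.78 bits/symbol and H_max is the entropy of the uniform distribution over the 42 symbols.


H_max = log2(K) = log2(42) = 5.3923 bits/symbol. Redundancy = 1 - H/H_max = 1 - 3.78/5.3923 = 1 - 0.701 = 0.299

0.299


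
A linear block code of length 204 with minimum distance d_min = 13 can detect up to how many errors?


Detection capability = d_min - 1 = 13 - 1 = 12

12 errors


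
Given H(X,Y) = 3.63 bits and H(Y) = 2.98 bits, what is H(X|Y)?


H(X|Y) = H(X,Y) - H(Y) = 3.63 - 2.98 = 0.65

0.65 bits


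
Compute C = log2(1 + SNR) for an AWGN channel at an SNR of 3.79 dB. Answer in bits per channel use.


SNR_linear = 10^(3.79/10) = 2.3933; C = log2(1 + SNR_linear) = log2(1 + 2.3933) = 1.7627

1.7627 bits/channel use


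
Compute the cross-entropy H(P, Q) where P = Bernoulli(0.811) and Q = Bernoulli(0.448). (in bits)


H(P,Q) = -p*log2(q) - (1-p)*log2(1-q). -0.811*log2(0.448) = 0.939486; -0.189*log2(0.552) = 0.162022. H(P,Q) = 0.939486 + 0.162022 = 1.1015

1.1015 bits


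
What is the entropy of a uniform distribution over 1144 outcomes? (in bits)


H = log2(n) = log2(1144) = 10.1599

10.1599 bits


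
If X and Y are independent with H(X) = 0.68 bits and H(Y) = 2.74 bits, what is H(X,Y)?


For independent variables, H(X,Y) = H(X) + H(Y) = 0.68 + 2.74 = 3.42

3.42 bits


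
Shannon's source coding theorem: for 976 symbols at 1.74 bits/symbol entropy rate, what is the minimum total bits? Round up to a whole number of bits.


Minimum bits >= n * H = 976 * 1.74 = 1698.24, rounded up to a whole number of bits = 1699

1699 bits


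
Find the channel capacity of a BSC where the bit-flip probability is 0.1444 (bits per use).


H(p) = -p*log2(p) - (1-p)*log2(1-p) = -0.1444*log2(0.1444) - 0.8556*log2(0.8556) = 0.403144 + 0.192503 = 0.5956. C = 1 - H(p) = 1 - 0.5956 = 0.4044

0.4044 bits


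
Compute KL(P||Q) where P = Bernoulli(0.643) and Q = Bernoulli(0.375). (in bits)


KL = p*log2(p/q) + (1-p)*log2((1-p)/(1-q)) = 0.643*log2(0.643/0.375) + 0.357*log2(0.357/0.625) = 0.2118

0.2118 bits


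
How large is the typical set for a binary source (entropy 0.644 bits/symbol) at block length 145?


log2|A_typical| = nH = 145 * 0.644 = 93.38, so |A_typical| ~ 2^93.38 = 1.289e+28

1.289e+28


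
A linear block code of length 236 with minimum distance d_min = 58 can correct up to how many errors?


Correction capability = floor((d-1)/2) = floor((58-1)/2) = 28

28 errors


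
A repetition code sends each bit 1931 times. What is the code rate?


Rate = k/n = 1/1931

1/1931


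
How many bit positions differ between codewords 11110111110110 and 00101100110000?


Count differing positions: ^ ^ . ^ ^ . ^ ^ . . . ^ ^ . = 8 differences

8


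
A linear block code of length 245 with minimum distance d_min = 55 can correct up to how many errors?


Correction capability = floor((d-1)/2) = floor((55-1)/2) = 27

27 errors


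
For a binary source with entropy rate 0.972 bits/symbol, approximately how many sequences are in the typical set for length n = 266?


log2|A_typical| = nH = 266 * 0.972 = 258.552, so |A_typical| ~ 2^258.552 = 6.791e+77

6.791e+77


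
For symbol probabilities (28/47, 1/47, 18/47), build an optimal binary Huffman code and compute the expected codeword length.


Huffman construction (repeatedly merge the two least-probable nodes; each merge adds 1 bit to every symbol beneath it): 1/47 + 18/47 = 19/47; 19/47 + 28/47 = 1. Resulting codeword lengths (in the order the probabilities were given): (1, 2, 2). L_avg = sum(p_i * l_i) = 28/47*1 + 1/47*2 + 18/47*2 = 66/47 = 1.4043

1.4043 bits


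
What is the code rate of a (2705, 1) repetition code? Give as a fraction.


Rate = k/n = 1/2705

1/2705


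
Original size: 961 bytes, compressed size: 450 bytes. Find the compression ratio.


Ratio = original / compressed = 961 / 450 = 2.1356

2.1356


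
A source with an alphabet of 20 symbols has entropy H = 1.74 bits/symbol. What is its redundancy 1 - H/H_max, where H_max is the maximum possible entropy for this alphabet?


H_max = log2(K) = log2(20) = 4.3219 bits/symbol. Redundancy = 1 - H/H_max = 1 - 1.74/4.3219 = 1 - 0.4026 = 0.5974

0.5974


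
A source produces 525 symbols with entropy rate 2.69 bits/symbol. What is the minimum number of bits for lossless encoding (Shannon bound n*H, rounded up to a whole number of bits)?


Minimum bits >= n * H = 525 * 2.69 = 1412.25, rounded up to a whole number of bits = 1413

1413 bits


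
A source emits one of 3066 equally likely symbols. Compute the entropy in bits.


H = log2(n) = log2(3066) = 11.5821

11.5821 bits


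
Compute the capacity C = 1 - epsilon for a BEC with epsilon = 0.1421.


C = 1 - epsilon = 1 - 0.1421 = 0.8579

0.8579 bits


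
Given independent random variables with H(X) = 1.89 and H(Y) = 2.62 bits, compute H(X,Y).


For independent variables, H(X,Y) = H(X) + H(Y) = 1.89 + 2.62 = 4.51

4.51 bits


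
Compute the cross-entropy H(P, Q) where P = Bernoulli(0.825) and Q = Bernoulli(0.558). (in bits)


H(P,Q) = -p*log2(q) - (1-p)*log2(1-q). -0.825*log2(0.558) = 0.694372; -0.175*log2(0.442) = 0.206129. H(P,Q) = 0.694372 + 0.206129 = 0.9005

0.9005 bits


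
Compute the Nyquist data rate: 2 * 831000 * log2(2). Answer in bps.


Rate = 2 * B * log2(M) = 2 * 831000 * 1.0 = 1662000.0

1662000.0 bps


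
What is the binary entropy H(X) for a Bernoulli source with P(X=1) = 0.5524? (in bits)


H = -p*log2(p) - (1-p)*log2(1-p). -0.5524*log2(0.5524) = 0.472973; -0.4476*log2(0.4476) = 0.519090. H = 0.472973 + 0.519090 = 0.9921

0.9921 bits


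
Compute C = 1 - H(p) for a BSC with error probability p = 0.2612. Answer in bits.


H(p) = -p*log2(p) - (1-p)*log2(1-p) = -0.2612*log2(0.2612) - 0.7388*log2(0.7388) = 0.505885 + 0.322667 = 0.8286. C = 1 - H(p) = 1 - 0.8286 = 0.1714

0.1714 bits


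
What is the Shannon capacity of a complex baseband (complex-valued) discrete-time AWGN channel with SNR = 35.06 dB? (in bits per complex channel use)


SNR_linear = 10^(35.06/10) = 3206.2693; C = log2(1 + SNR_linear) = log2(1 + 3206.2693) = 11.6471

11.6471 bits/channel use


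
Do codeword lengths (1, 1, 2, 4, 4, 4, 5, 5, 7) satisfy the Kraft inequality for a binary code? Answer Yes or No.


Kraft sum = sum(2^(-l_i)) = 1.5078, need <= 1. Result: violated (a binary prefix-free code with these lengths cannot exist)

No


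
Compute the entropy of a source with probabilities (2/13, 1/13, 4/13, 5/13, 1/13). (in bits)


H = -sum(p_i * log2(p_i)). Terms: -(2/13)*log2(2/13) = 0.415452; -(1/13)*log2(1/13) = 0.284649; -(4/13)*log2(4/13) = 0.523212; -(5/13)*log2(5/13) = 0.530197; -(1/13)*log2(1/13) = 0.284649. H = 0.415452 + 0.284649 + 0.523212 + 0.530197 + 0.284649 = 2.0382

2.0382 bits


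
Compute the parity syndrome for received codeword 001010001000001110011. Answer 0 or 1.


Syndrome = XOR of all bits = 0 XOR 0 XOR 1 XOR 0 XOR 1 XOR 0 XOR 0 XOR 0 XOR 1 XOR 0 XOR 0 XOR 0 XOR 0 XOR 0 XOR 1 XOR 1 XOR 1 XOR 0 XOR 0 XOR 1 XOR 1 = 0

0


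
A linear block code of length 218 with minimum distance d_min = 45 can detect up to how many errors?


Detection capability = d_min - 1 = 45 - 1 = 44

44 errors


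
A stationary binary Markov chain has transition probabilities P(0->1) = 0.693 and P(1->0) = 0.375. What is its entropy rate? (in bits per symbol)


Stationary distribution: pi_0 = p10/(p01+p10) = 0.3511, pi_1 = 0.6489. Entropy rate H' = pi_0*H(p01) + pi_1*H(p10) = 0.3511*0.8897 + 0.6489*0.9544 = 0.9317

0.9317 bits/symbol


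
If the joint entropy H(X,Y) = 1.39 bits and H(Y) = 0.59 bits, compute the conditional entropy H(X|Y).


H(X|Y) = H(X,Y) - H(Y) = 1.39 - 0.59 = 0.8

0.8 bits


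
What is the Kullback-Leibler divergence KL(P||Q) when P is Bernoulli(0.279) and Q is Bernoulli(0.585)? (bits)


KL = p*log2(p/q) + (1-p)*log2((1-p)/(1-q)) = 0.279*log2(0.279/0.585) + 0.721*log2(0.721/0.415) = 0.2765

0.2765 bits


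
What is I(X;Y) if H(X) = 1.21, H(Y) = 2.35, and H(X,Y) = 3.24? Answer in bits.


I(X;Y) = H(X) + H(Y) - H(X,Y) = 1.21 + 2.35 - 3.24 = 0.32

0.32 bits


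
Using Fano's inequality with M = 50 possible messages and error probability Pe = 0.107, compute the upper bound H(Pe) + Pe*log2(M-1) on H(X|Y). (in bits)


H(Pe) = -Pe*log2(Pe) - (1-Pe)*log2(1-Pe) = -0.107*log2(0.107) - 0.893*log2(0.893) = 0.345002 + 0.145798 = 0.4908. Pe*log2(M-1) = 0.107*log2(49) = 0.600774. Bound = H(Pe) + Pe*log2(M-1) = 0.345002 + 0.145798 + 0.600774 = 1.0916

1.0916 bits


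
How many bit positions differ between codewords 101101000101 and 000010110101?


Count differing positions: ^ . ^ ^ ^ ^ ^ ^ . . . . = 7 differences

7


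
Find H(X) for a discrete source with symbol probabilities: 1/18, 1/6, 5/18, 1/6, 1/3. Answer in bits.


H = -sum(p_i * log2(p_i)). Terms: -(1/18)*log2(1/18) = 0.231663; -(1/6)*log2(1/6) = 0.430827; -(5/18)*log2(5/18) = 0.513332; -(1/6)*log2(1/6) = 0.430827; -(1/3)*log2(1/3) = 0.528321. H = 0.231663 + 0.430827 + 0.513332 + 0.430827 + 0.528321 = 2.135

2.135 bits


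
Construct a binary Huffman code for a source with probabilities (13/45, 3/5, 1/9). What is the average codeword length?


Huffman construction (repeatedly merge the two least-probable nodes; each merge adds 1 bit to every symbol beneath it): 1/9 + 13/45 = 2/5; 2/5 + 3/5 = 1. Resulting codeword lengths (in the order the probabilities were given): (2, 1, 2). L_avg = sum(p_i * l_i) = 13/45*2 + 3/5*1 + 1/9*2 = 7/5 = 1.4

1.4 bits


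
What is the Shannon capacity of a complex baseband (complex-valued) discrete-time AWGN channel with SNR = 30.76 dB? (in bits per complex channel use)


SNR_linear = 10^(30.76/10) = 1191.242; C = log2(1 + SNR_linear) = log2(1 + 1191.242) = 10.2195

10.2195 bits/channel use


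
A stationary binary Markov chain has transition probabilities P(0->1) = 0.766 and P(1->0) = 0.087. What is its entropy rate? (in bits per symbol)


Stationary distribution: pi_0 = p10/(p01+p10) = 0.102, pi_1 = 0.898. Entropy rate H' = pi_0*H(p01) + pi_1*H(p10) = 0.102*0.7849 + 0.898*0.4264 = 0.4629

0.4629 bits/symbol


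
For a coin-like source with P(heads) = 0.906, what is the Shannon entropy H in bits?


H = -p*log2(p) - (1-p)*log2(1-p). -0.906*log2(0.906) = 0.129030; -0.094*log2(0.094) = 0.320652. H = 0.129030 + 0.320652 = 0.4497

0.4497 bits


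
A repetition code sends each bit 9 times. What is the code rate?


Rate = k/n = 1/9

1/9


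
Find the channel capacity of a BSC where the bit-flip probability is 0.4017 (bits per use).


H(p) = -p*log2(p) - (1-p)*log2(1-p) = -0.4017*log2(0.4017) - 0.5983*log2(0.5983) = 0.528561 + 0.443376 = 0.9719. C = 1 - H(p) = 1 - 0.9719 = 0.0281

0.0281 bits


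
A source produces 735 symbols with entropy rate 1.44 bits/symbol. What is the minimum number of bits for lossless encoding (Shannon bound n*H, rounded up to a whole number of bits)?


Minimum bits >= n * H = 735 * 1.44 = 1058.4, rounded up to a whole number of bits = 1059

1059 bits


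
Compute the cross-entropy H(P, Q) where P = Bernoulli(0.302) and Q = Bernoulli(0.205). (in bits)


H(P,Q) = -p*log2(q) - (1-p)*log2(1-q). -0.302*log2(0.205) = 0.690464; -0.698*log2(0.795) = 0.231019. H(P,Q) = 0.690464 + 0.231019 = 0.9215

0.9215 bits


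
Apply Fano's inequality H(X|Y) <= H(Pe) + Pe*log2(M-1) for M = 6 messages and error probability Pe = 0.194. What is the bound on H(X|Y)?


H(Pe) = -Pe*log2(Pe) - (1-Pe)*log2(1-Pe) = -0.194*log2(0.194) - 0.806*log2(0.806) = 0.458979 + 0.250785 = 0.7098. Pe*log2(M-1) = 0.194*log2(5) = 0.450454. Bound = H(Pe) + Pe*log2(M-1) = 0.458979 + 0.250785 + 0.450454 = 1.1602

1.1602 bits


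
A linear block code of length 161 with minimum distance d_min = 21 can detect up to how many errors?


Detection capability = d_min - 1 = 21 - 1 = 20

20 errors


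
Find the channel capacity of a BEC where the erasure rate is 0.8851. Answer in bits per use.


C = 1 - epsilon = 1 - 0.8851 = 0.1149

0.1149 bits


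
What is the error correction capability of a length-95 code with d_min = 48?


Correction capability = floor((d-1)/2) = floor((48-1)/2) = 23

23 errors


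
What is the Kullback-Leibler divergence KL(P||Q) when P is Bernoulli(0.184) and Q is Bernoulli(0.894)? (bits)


KL = p*log2(p/q) + (1-p)*log2((1-p)/(1-q)) = 0.184*log2(0.184/0.894) + 0.816*log2(0.816/0.106) = 1.9831

1.9831 bits


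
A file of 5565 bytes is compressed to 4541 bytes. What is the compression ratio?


Ratio = original / compressed = 5565 / 4541 = 1.2255

1.2255


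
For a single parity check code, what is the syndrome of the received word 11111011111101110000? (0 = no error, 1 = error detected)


Syndrome = XOR of all bits = 1 XOR 1 XOR 1 XOR 1 XOR 1 XOR 0 XOR 1 XOR 1 XOR 1 XOR 1 XOR 1 XOR 1 XOR 0 XOR 1 XOR 1 XOR 1 XOR 0 XOR 0 XOR 0 XOR 0 = 0

0


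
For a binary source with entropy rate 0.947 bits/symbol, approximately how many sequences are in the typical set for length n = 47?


log2|A_typical| = nH = 47 * 0.947 = 44.509, so |A_typical| ~ 2^44.509 = 2.503e+13

2.503e+13


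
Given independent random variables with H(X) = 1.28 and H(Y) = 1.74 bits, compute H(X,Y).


For independent variables, H(X,Y) = H(X) + H(Y) = 1.28 + 1.74 = 3.02

3.02 bits


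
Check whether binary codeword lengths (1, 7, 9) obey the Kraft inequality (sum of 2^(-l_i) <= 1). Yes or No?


Kraft sum = sum(2^(-l_i)) = 0.5098, need <= 1. Result: satisfied (a binary prefix-free code with these lengths exists)

Yes


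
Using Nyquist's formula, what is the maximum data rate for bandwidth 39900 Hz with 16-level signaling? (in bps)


Rate = 2 * B * log2(M) = 2 * 39900 * 4.0 = 319200.0

319200.0 bps


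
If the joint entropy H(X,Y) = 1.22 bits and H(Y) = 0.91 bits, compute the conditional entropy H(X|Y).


H(X|Y) = H(X,Y) - H(Y) = 1.22 - 0.91 = 0.31

0.31 bits


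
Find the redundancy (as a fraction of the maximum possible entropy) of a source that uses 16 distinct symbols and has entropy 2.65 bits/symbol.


H_max = log2(K) = log2(16) = 4.0 bits/symbol. Redundancy = 1 - H/H_max = 1 - 2.65/4.0 = 1 - 0.6625 = 0.3375

0.3375


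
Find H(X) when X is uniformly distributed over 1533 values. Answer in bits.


H = log2(n) = log2(1533) = 10.5821

10.5821 bits


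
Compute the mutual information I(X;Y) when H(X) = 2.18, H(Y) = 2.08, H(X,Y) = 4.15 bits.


I(X;Y) = H(X) + H(Y) - H(X,Y) = 2.18 + 2.08 - 4.15 = 0.11

0.11 bits


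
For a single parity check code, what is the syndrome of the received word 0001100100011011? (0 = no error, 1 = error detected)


Syndrome = XOR of all bits = 0 XOR 0 XOR 0 XOR 1 XOR 1 XOR 0 XOR 0 XOR 1 XOR 0 XOR 0 XOR 0 XOR 1 XOR 1 XOR 0 XOR 1 XOR 1 = 1

1


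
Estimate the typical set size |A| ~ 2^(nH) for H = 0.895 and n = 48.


log2|A_typical| = nH = 48 * 0.895 = 42.96, so |A_typical| ~ 2^42.96 = 8.556e+12

8.556e+12


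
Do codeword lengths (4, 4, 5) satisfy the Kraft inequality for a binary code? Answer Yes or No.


Kraft sum = sum(2^(-l_i)) = 0.1562, need <= 1. Result: satisfied (a binary prefix-free code with these lengths exists)

Yes


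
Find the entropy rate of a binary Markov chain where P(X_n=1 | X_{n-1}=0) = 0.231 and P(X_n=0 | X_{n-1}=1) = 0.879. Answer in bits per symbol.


Stationary distribution: pi_0 = p10/(p01+p10) = 0.7919, pi_1 = 0.2081. Entropy rate H' = pi_0*H(p01) + pi_1*H(p10) = 0.7919*0.7798 + 0.2081*0.5322 = 0.7282

0.7282 bits/symbol


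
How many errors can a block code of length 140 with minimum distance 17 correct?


Correction capability = floor((d-1)/2) = floor((17-1)/2) = 8

8 errors


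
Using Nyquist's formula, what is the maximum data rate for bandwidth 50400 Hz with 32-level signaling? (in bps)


Rate = 2 * B * log2(M) = 2 * 50400 * 5.0 = 504000.0

504000.0 bps


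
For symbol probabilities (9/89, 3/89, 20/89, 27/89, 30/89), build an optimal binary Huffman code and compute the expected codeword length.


Huffman construction (repeatedly merge the two least-probable nodes; each merge adds 1 bit to every symbol beneath it): 3/89 + 9/89 = 12/89; 12/89 + 20/89 = 32/89; 27/89 + 30/89 = 57/89; 32/89 + 57/89 = 1. Resulting codeword lengths (in the order the probabilities were given): (3, 3, 2, 2, 2). L_avg = sum(p_i * l_i) = 9/89*3 + 3/89*3 + 20/89*2 + 27/89*2 + 30/89*2 = 190/89 = 2.1348

2.1348 bits


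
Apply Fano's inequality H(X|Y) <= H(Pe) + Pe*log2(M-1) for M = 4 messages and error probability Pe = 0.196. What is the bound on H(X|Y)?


H(Pe) = -Pe*log2(Pe) - (1-Pe)*log2(1-Pe) = -0.196*log2(0.196) - 0.804*log2(0.804) = 0.460811 + 0.253045 = 0.7139. Pe*log2(M-1) = 0.196*log2(3) = 0.310653. Bound = H(Pe) + Pe*log2(M-1) = 0.460811 + 0.253045 + 0.310653 = 1.0245

1.0245 bits


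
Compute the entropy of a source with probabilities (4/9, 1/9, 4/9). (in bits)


H = -sum(p_i * log2(p_i)). Terms: -(4/9)*log2(4/9) = 0.519967; -(1/9)*log2(1/9) = 0.352214; -(4/9)*log2(4/9) = 0.519967. H = 0.519967 + 0.352214 + 0.519967 = 1.3921

1.3921 bits


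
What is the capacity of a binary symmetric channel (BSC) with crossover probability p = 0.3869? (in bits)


H(p) = -p*log2(p) - (1-p)*log2(1-p) = -0.3869*log2(0.3869) - 0.6131*log2(0.6131) = 0.530040 + 0.432729 = 0.9628. C = 1 - H(p) = 1 - 0.9628 = 0.0372

0.0372 bits


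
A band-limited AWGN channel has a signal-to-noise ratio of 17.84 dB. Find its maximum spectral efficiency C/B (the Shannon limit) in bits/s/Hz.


SNR_linear = 10^(17.84/10) = 60.8135; C/B = log2(1 + SNR_linear) = log2(1 + 60.8135) = 5.9499

5.9499 bits/s/Hz


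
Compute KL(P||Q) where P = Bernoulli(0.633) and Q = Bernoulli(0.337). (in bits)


KL = p*log2(p/q) + (1-p)*log2((1-p)/(1-q)) = 0.633*log2(0.633/0.337) + 0.367*log2(0.367/0.663) = 0.2626

0.2626 bits


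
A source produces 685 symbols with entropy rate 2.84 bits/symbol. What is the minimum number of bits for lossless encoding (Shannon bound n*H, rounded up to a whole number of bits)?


Minimum bits >= n * H = 685 * 2.84 = 1945.4, rounded up to a whole number of bits = 1946

1946 bits


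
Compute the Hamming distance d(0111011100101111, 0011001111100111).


Count differing positions: . ^ . . . ^ . . ^ ^ . . ^ . . . = 5 differences

5


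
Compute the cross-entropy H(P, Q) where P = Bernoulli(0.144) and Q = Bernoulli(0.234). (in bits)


H(P,Q) = -p*log2(q) - (1-p)*log2(1-q). -0.144*log2(0.234) = 0.301740; -0.856*log2(0.766) = 0.329204. H(P,Q) = 0.301740 + 0.329204 = 0.6309

0.6309 bits


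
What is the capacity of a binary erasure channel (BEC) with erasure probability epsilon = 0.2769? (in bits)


C = 1 - epsilon = 1 - 0.2769 = 0.7231

0.7231 bits


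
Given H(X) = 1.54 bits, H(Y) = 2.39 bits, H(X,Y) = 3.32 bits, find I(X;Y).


I(X;Y) = H(X) + H(Y) - H(X,Y) = 1.54 + 2.39 - 3.32 = 0.61

0.61 bits


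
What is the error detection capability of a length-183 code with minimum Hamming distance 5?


Detection capability = d_min - 1 = 5 - 1 = 4

4 errors


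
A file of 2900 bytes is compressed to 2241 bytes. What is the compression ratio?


Ratio = original / compressed = 2900 / 2241 = 1.2941

1.2941


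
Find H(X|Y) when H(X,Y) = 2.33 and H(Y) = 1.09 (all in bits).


H(X|Y) = H(X,Y) - H(Y) = 2.33 - 1.09 = 1.24

1.24 bits


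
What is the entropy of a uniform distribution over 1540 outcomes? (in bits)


H = log2(n) = log2(1540) = 10.5887

10.5887 bits


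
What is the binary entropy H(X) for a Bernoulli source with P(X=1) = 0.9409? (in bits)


H = -p*log2(p) - (1-p)*log2(1-p). -0.9409*log2(0.9409) = 0.082693; -0.0591*log2(0.0591) = 0.241169. H = 0.082693 + 0.241169 = 0.3239

0.3239 bits


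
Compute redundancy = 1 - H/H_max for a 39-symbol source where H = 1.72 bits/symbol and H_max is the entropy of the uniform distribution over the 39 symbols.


H_max = log2(K) = log2(39) = 5.2854 bits/symbol. Redundancy = 1 - H/H_max = 1 - 1.72/5.2854 = 1 - 0.3254 = 0.6746

0.6746


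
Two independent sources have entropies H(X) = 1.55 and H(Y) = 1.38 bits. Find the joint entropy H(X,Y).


For independent variables, H(X,Y) = H(X) + H(Y) = 1.55 + 1.38 = 2.93

2.93 bits


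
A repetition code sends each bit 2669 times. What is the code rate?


Rate = k/n = 1/2669

1/2669


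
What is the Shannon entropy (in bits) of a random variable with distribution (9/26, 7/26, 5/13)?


H = -sum(p_i * log2(p_i)). Terms: -(9/26)*log2(9/26) = 0.529794; -(7/26)*log2(7/26) = 0.509677; -(5/13)*log2(5/13) = 0.530197. H = 0.529794 + 0.509677 + 0.530197 = 1.5697

1.5697 bits


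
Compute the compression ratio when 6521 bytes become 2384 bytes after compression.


Ratio = original / compressed = 6521 / 2384 = 2.7353

2.7353


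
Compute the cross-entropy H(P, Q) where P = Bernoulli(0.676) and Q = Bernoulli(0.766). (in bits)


H(P,Q) = -p*log2(q) - (1-p)*log2(1-q). -0.676*log2(0.766) = 0.259979; -0.324*log2(0.234) = 0.678916. H(P,Q) = 0.259979 + 0.678916 = 0.9389

0.9389 bits


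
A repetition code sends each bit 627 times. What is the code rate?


Rate = k/n = 1/627

1/627


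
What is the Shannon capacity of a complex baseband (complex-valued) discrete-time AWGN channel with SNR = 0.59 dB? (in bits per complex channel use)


SNR_linear = 10^(0.59/10) = 1.1455; C = log2(1 + SNR_linear) = log2(1 + 1.1455) = 1.1013

1.1013 bits/channel use


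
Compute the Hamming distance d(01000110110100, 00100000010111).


Count differing positions: . ^ ^ . . ^ ^ . ^ . . . ^ ^ = 7 differences

7


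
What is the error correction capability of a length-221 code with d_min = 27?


Correction capability = floor((d-1)/2) = floor((27-1)/2) = 13

13 errors


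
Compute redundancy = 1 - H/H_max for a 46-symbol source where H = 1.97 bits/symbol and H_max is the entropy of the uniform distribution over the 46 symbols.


H_max = log2(K) = log2(46) = 5.5236 bits/symbol. Redundancy = 1 - H/H_max = 1 - 1.97/5.5236 = 1 - 0.3567 = 0.6433

0.6433


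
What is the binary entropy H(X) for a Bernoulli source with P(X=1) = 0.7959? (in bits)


H = -p*log2(p) - (1-p)*log2(1-p). -0.7959*log2(0.7959) = 0.262122; -0.2041*log2(0.2041) = 0.467930. H = 0.262122 + 0.467930 = 0.7301

0.7301 bits


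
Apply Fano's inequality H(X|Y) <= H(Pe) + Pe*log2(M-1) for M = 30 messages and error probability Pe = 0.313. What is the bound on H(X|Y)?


H(Pe) = -Pe*log2(Pe) - (1-Pe)*log2(1-Pe) = -0.313*log2(0.313) - 0.687*log2(0.687) = 0.524515 + 0.372092 = 0.8966. Pe*log2(M-1) = 0.313*log2(29) = 1.520548. Bound = H(Pe) + Pe*log2(M-1) = 0.524515 + 0.372092 + 1.520548 = 2.4172

2.4172 bits


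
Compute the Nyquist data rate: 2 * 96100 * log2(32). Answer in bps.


Rate = 2 * B * log2(M) = 2 * 96100 * 5.0 = 961000.0

961000.0 bps


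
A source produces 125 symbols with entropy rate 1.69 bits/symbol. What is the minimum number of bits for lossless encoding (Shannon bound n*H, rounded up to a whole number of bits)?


Minimum bits >= n * H = 125 * 1.69 = 211.25, rounded up to a whole number of bits = 212

212 bits


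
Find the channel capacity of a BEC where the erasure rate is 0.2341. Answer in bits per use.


C = 1 - epsilon = 1 - 0.2341 = 0.7659

0.7659 bits


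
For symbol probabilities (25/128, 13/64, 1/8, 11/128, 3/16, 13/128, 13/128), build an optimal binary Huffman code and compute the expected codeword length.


Huffman construction (repeatedly merge the two least-probable nodes; each merge adds 1 bit to every symbol beneath it): 11/128 + 13/128 = 3/16; 13/128 + 1/8 = 29/128; 3/16 + 3/16 = 3/8; 25/128 + 13/64 = 51/128; 29/128 + 3/8 = 77/128; 51/128 + 77/128 = 1. Resulting codeword lengths (in the order the probabilities were given): (2, 2, 3, 4, 3, 4, 3). L_avg = sum(p_i * l_i) = 25/128*2 + 13/64*2 + 1/8*3 + 11/128*4 + 3/16*3 + 13/128*4 + 13/128*3 = 357/128 = 2.7891

2.7891 bits


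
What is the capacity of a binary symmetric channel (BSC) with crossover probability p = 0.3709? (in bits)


H(p) = -p*log2(p) - (1-p)*log2(1-p) = -0.3709*log2(0.3709) - 0.6291*log2(0.6291) = 0.530720 + 0.420641 = 0.9514. C = 1 - H(p) = 1 - 0.9514 = 0.0486

0.0486 bits


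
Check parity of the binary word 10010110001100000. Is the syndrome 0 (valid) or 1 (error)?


Syndrome = XOR of all bits = 1 XOR 0 XOR 0 XOR 1 XOR 0 XOR 1 XOR 1 XOR 0 XOR 0 XOR 0 XOR 1 XOR 1 XOR 0 XOR 0 XOR 0 XOR 0 XOR 0 = 0

0


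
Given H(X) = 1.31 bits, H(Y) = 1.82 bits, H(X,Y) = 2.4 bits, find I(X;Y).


I(X;Y) = H(X) + H(Y) - H(X,Y) = 1.31 + 1.82 - 2.4 = 0.73

0.73 bits


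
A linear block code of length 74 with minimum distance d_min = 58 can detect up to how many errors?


Detection capability = d_min - 1 = 58 - 1 = 57

57 errors


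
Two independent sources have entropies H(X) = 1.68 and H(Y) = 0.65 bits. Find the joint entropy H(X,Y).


For independent variables, H(X,Y) = H(X) + H(Y) = 1.68 + 0.65 = 2.33

2.33 bits


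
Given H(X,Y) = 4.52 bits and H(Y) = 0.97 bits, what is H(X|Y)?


H(X|Y) = H(X,Y) - H(Y) = 4.52 - 0.97 = 3.55

3.55 bits


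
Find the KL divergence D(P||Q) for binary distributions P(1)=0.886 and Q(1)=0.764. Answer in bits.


KL = p*log2(p/q) + (1-p)*log2((1-p)/(1-q)) = 0.886*log2(0.886/0.764) + 0.114*log2(0.114/0.236) = 0.0697

0.0697 bits


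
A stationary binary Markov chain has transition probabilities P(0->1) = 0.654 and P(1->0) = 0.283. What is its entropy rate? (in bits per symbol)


Stationary distribution: pi_0 = p10/(p01+p10) = 0.302, pi_1 = 0.698. Entropy rate H' = pi_0*H(p01) + pi_1*H(p10) = 0.302*0.9304 + 0.698*0.8595 = 0.8809

0.8809 bits/symbol


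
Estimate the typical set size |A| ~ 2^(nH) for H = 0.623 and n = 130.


log2|A_typical| = nH = 130 * 0.623 = 80.99, so |A_typical| ~ 2^80.99 = 2.401e+24

2.401e+24


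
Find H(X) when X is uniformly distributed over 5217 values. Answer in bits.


H = log2(n) = log2(5217) = 12.349

12.349 bits


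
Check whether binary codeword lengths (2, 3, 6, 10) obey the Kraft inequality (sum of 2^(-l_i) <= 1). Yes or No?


Kraft sum = sum(2^(-l_i)) = 0.3916, need <= 1. Result: satisfied (a binary prefix-free code with these lengths exists)

Yes


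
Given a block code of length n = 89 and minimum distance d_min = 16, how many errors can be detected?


Detection capability = d_min - 1 = 16 - 1 = 15

15 errors


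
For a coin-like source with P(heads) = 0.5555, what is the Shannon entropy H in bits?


H = -p*log2(p) - (1-p)*log2(1-p). -0.5555*log2(0.5555) = 0.471142; -0.4445*log2(0.4445) = 0.519952. H = 0.471142 + 0.519952 = 0.9911

0.9911 bits


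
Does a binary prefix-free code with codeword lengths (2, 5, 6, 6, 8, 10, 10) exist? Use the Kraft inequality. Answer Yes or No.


Kraft sum = sum(2^(-l_i)) = 0.3184, need <= 1. Result: satisfied (a binary prefix-free code with these lengths exists)

Yes


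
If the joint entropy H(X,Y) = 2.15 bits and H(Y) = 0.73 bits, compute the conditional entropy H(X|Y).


H(X|Y) = H(X,Y) - H(Y) = 2.15 - 0.73 = 1.42

1.42 bits


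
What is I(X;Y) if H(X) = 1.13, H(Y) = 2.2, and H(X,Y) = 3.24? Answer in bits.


I(X;Y) = H(X) + H(Y) - H(X,Y) = 1.13 + 2.2 - 3.24 = 0.09

0.09 bits


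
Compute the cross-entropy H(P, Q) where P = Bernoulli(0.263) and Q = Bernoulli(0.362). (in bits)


H(P,Q) = -p*log2(q) - (1-p)*log2(1-q). -0.263*log2(0.362) = 0.385542; -0.737*log2(0.638) = 0.477850. H(P,Q) = 0.385542 + 0.477850 = 0.8634

0.8634 bits


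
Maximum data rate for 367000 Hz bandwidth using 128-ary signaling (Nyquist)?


Rate = 2 * B * log2(M) = 2 * 367000 * 7.0 = 5138000.0

5138000.0 bps


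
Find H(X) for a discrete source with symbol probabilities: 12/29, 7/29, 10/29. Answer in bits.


H = -sum(p_i * log2(p_i)). Terms: -(12/29)*log2(12/29) = 0.526766; -(7/29)*log2(7/29) = 0.494979; -(10/29)*log2(10/29) = 0.529673. H = 0.526766 + 0.494979 + 0.529673 = 1.5514

1.5514 bits


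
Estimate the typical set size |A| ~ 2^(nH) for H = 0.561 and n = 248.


log2|A_typical| = nH = 248 * 0.561 = 139.128, so |A_typical| ~ 2^139.128 = 7.616e+41

7.616e+41


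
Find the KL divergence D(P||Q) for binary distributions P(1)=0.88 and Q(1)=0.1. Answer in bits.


KL = p*log2(p/q) + (1-p)*log2((1-p)/(1-q)) = 0.88*log2(0.88/0.1) + 0.12*log2(0.12/0.9) = 2.4122

2.4122 bits


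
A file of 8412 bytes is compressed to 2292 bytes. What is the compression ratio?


Ratio = original / compressed = 8412 / 2292 = 3.6702

3.6702


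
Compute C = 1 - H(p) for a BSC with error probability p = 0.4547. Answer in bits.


H(p) = -p*log2(p) - (1-p)*log2(1-p) = -0.4547*log2(0.4547) - 0.5453*log2(0.5453) = 0.517000 + 0.477071 = 0.9941. C = 1 - H(p) = 1 - 0.9941 = 0.0059

0.0059 bits


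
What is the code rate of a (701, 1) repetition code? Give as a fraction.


Rate = k/n = 1/701

1/701


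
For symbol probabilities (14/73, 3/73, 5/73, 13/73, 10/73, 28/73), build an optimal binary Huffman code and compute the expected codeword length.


Huffman construction (repeatedly merge the two least-probable nodes; each merge adds 1 bit to every symbol beneath it): 3/73 + 5/73 = 8/73; 8/73 + 10/73 = 18/73; 13/73 + 14/73 = 27/73; 18/73 + 27/73 = 45/73; 28/73 + 45/73 = 1. Resulting codeword lengths (in the order the probabilities were given): (3, 4, 4, 3, 3, 1). L_avg = sum(p_i * l_i) = 14/73*3 + 3/73*4 + 5/73*4 + 13/73*3 + 10/73*3 + 28/73*1 = 171/73 = 2.3425

2.3425 bits


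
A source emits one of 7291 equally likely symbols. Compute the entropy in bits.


H = log2(n) = log2(7291) = 12.8319

12.8319 bits


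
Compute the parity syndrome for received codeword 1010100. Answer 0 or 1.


Syndrome = XOR of all bits = 1 XOR 0 XOR 1 XOR 0 XOR 1 XOR 0 XOR 0 = 1

1


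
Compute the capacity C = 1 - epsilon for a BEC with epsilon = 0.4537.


C = 1 - epsilon = 1 - 0.4537 = 0.5463

0.5463 bits


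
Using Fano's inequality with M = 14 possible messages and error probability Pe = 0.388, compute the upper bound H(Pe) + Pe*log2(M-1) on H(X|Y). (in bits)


H(Pe) = -Pe*log2(Pe) - (1-Pe)*log2(1-Pe) = -0.388*log2(0.388) - 0.612*log2(0.612) = 0.529958 + 0.433539 = 0.9635. Pe*log2(M-1) = 0.388*log2(13) = 1.435771. Bound = H(Pe) + Pe*log2(M-1) = 0.529958 + 0.433539 + 1.435771 = 2.3993

2.3993 bits


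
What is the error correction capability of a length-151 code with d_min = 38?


Correction capability = floor((d-1)/2) = floor((38-1)/2) = 18

18 errors


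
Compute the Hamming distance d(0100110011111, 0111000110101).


Count differing positions: . . ^ ^ ^ ^ . ^ . ^ . ^ . = 7 differences

7


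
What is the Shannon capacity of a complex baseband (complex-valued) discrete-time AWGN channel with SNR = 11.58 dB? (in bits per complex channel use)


SNR_linear = 10^(11.58/10) = 14.388; C = log2(1 + SNR_linear) = log2(1 + 14.388) = 3.9437

3.9437 bits/channel use


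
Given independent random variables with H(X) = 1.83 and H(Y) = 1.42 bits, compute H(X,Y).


For independent variables, H(X,Y) = H(X) + H(Y) = 1.83 + 1.42 = 3.25

3.25 bits


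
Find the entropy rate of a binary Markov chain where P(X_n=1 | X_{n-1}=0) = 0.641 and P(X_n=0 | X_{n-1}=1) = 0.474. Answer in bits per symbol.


Stationary distribution: pi_0 = p10/(p01+p10) = 0.4251, pi_1 = 0.5749. Entropy rate H' = pi_0*H(p01) + pi_1*H(p10) = 0.4251*0.9418 + 0.5749*0.998 = 0.9742

0.9742 bits/symbol
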